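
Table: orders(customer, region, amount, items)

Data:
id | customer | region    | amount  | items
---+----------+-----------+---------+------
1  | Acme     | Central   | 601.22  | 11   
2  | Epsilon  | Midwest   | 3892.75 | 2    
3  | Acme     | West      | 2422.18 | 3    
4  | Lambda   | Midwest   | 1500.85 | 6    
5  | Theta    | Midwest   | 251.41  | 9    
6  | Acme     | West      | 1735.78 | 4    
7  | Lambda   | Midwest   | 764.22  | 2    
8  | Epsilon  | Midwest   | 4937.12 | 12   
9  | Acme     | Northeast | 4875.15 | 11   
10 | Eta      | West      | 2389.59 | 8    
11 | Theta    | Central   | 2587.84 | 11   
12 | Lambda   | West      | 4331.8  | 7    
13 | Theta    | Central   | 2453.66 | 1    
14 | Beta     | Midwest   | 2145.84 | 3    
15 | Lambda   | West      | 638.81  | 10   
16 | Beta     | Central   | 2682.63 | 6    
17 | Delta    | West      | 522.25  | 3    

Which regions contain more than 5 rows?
SELECT region, COUNT(*) as cnt
FROM orders
GROUP BY region
HAVING COUNT(*) > 5

Result:
  Midwest: 6
  West: 6

Note: HAVING filters groups after aggregation, WHERE filters rows before.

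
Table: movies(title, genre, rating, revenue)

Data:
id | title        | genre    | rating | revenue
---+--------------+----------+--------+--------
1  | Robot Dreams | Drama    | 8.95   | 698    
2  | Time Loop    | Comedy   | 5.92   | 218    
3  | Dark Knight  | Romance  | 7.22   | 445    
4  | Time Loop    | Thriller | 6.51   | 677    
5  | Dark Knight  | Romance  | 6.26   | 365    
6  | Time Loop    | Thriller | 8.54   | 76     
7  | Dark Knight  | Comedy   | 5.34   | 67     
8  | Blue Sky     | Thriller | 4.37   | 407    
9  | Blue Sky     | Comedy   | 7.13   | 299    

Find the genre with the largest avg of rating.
SELECT genre, AVG(rating) as val
FROM movies
GROUP BY genre
ORDER BY val DESC
LIMIT 1

Result: Drama with avg(rating) = 8.95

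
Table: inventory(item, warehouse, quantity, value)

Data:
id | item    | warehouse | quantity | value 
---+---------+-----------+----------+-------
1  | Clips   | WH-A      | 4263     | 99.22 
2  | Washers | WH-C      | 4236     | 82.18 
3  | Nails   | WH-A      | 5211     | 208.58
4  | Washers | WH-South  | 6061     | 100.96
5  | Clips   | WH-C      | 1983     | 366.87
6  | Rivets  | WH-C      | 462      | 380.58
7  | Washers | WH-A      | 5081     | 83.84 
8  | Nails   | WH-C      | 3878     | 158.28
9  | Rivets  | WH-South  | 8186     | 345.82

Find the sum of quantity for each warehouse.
SELECT warehouse, SUM(quantity) as result
FROM inventory
GROUP BY warehouse

Result:
  WH-A: 14555
  WH-C: 10559
  WH-South: 14247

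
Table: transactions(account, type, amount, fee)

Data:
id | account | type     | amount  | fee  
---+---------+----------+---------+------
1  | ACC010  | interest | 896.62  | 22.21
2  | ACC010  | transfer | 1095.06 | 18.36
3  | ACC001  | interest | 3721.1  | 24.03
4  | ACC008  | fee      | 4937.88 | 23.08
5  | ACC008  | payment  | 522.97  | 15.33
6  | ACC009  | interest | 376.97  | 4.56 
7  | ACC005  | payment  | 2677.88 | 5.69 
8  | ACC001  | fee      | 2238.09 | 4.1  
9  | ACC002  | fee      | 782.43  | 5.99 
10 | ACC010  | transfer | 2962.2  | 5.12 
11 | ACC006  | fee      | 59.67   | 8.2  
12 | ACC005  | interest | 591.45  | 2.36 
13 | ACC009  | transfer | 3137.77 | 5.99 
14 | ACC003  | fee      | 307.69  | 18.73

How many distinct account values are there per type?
SELECT type, COUNT(DISTINCT account)
FROM transactions
GROUP BY type

Result:
  fee: 5 distinct
  interest: 4 distinct
  payment: 2 distinct
  transfer: 2 distinct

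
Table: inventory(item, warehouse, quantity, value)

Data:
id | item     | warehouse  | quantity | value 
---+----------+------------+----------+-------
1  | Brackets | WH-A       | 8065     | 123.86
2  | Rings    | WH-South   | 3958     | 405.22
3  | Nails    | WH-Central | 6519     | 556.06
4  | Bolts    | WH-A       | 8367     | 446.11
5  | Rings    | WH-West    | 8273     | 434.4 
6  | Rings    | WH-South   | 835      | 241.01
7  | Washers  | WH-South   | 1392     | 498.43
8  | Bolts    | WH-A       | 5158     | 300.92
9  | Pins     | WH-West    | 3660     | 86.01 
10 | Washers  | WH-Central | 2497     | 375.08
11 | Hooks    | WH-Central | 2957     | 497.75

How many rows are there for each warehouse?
SELECT warehouse, COUNT(*) as count
FROM inventory
GROUP BY warehouse

Result:
  WH-A: 3
  WH-Central: 3
  WH-South: 3
  WH-West: 2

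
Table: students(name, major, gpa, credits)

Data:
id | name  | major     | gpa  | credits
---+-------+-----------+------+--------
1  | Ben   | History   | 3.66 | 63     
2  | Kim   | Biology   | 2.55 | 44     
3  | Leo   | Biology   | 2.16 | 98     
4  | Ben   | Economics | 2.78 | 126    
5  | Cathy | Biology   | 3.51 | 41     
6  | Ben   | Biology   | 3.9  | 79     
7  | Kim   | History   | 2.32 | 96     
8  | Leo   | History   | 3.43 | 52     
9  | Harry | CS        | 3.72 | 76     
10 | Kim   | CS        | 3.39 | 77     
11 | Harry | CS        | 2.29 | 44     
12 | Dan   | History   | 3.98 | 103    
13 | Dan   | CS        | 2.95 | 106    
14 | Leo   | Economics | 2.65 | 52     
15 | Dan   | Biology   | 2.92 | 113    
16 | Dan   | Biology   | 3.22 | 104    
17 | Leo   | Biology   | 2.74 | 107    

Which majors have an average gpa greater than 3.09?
SELECT major, AVG(gpa)
FROM students
GROUP BY major
HAVING AVG(gpa) > 3.09

Result:
  History: avg=3.35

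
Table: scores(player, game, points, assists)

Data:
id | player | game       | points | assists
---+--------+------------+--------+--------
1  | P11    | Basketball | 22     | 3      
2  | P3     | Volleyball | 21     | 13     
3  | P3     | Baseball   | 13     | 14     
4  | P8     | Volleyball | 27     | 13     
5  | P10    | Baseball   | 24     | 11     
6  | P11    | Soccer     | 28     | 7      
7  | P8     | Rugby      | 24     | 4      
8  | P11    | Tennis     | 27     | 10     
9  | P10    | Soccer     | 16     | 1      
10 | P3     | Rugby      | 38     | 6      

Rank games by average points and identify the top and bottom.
SELECT game, AVG(points)
FROM scores
GROUP BY game
ORDER BY AVG(points)

All groups:
  Baseball: 18.50
  Basketball: 22.00
  Soccer: 22.00
  Volleyball: 24.00
  Tennis: 27.00
  Rugby: 31.00

Highest: Rugby (31.00)
Lowest: Baseball (18.50)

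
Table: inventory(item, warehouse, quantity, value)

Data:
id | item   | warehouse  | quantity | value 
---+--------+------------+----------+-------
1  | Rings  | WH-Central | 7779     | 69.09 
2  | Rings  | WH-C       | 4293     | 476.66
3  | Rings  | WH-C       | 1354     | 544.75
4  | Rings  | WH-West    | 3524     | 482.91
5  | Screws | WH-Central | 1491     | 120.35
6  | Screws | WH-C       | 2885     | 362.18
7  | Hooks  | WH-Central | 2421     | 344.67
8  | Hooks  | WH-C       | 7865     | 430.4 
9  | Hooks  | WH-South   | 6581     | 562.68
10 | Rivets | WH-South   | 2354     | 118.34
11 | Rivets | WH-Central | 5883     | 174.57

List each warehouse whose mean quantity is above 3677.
SELECT warehouse, AVG(quantity)
FROM inventory
GROUP BY warehouse
HAVING AVG(quantity) > 3677

Result:
  WH-C: avg=4099.25
  WH-Central: avg=4393.50
  WH-South: avg=4467.50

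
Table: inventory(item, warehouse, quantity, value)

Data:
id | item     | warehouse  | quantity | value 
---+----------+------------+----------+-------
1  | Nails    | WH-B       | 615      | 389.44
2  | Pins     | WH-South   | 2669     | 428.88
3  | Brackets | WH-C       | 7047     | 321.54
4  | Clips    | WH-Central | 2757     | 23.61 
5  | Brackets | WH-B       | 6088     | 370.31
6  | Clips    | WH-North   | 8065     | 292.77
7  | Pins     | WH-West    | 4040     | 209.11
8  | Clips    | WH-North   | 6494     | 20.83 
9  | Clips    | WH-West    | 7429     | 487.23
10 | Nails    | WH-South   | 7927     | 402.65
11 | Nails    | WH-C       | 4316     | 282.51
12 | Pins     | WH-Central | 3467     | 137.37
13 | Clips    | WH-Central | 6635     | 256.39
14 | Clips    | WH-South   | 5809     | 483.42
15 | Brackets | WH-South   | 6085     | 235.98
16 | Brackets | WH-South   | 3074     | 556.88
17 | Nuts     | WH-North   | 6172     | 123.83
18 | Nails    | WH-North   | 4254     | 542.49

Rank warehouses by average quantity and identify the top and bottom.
SELECT warehouse, AVG(quantity)
FROM inventory
GROUP BY warehouse
ORDER BY AVG(quantity)

All groups:
  WH-B: 3351.50
  WH-Central: 4286.33
  WH-South: 5112.80
  WH-C: 5681.50
  WH-West: 5734.50
  WH-North: 6246.25

Highest: WH-North (6246.25)
Lowest: WH-B (3351.50)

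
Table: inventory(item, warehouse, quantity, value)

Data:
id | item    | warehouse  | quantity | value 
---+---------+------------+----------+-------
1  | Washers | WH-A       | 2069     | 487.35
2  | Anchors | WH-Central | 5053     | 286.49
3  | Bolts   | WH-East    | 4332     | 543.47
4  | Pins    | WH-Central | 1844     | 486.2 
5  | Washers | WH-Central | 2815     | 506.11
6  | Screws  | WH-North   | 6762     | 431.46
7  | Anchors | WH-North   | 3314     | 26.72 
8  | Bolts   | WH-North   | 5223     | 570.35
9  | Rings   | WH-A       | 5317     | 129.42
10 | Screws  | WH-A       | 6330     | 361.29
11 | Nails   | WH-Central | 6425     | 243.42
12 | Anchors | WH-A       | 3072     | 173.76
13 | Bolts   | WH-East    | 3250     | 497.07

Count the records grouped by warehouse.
SELECT warehouse, COUNT(*) as count
FROM inventory
GROUP BY warehouse

Result:
  WH-A: 4
  WH-Central: 4
  WH-East: 2
  WH-North: 3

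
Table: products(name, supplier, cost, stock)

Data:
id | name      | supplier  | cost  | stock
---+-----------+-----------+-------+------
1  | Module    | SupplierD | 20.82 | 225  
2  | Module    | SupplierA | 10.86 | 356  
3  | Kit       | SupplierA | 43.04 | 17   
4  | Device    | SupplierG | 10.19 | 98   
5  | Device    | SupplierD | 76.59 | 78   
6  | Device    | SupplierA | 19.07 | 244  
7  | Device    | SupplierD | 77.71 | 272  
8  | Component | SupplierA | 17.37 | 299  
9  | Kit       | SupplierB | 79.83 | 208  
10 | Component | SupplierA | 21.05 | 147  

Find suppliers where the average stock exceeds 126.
SELECT supplier, AVG(stock)
FROM products
GROUP BY supplier
HAVING AVG(stock) > 126

Result:
  SupplierA: avg=212.60
  SupplierB: avg=208.00
  SupplierD: avg=191.67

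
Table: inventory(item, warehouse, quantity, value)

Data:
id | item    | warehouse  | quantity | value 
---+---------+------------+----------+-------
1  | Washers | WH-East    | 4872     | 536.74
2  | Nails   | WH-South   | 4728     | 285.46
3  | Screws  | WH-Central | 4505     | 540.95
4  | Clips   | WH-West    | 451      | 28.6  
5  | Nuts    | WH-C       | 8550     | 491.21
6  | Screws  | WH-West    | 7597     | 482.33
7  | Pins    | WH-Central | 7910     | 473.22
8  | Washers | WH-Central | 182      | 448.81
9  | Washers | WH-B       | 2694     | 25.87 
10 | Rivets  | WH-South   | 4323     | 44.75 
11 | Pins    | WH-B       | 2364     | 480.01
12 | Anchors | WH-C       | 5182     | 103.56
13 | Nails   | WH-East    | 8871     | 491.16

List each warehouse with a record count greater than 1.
SELECT warehouse, COUNT(*) as cnt
FROM inventory
GROUP BY warehouse
HAVING COUNT(*) > 1

Result:
  WH-B: 2
  WH-C: 2
  WH-Central: 3
  WH-East: 2
  WH-South: 2
  WH-West: 2

Note: HAVING filters groups after aggregation, WHERE filters rows before.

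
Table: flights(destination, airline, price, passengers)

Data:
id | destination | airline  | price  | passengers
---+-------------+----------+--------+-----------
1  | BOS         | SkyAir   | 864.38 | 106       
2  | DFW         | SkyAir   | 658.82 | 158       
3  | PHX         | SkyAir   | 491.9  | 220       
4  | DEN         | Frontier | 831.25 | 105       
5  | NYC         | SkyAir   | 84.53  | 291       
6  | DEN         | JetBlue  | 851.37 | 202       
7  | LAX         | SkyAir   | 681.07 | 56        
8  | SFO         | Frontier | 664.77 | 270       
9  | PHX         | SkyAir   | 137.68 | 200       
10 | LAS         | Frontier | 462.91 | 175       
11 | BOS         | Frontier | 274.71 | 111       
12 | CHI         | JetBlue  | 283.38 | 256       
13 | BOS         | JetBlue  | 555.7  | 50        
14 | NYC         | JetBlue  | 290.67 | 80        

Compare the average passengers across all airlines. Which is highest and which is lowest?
SELECT airline, AVG(passengers)
FROM flights
GROUP BY airline
ORDER BY AVG(passengers)

All groups:
  JetBlue: 147.00
  Frontier: 165.25
  SkyAir: 171.83

Highest: SkyAir (171.83)
Lowest: JetBlue (147.00)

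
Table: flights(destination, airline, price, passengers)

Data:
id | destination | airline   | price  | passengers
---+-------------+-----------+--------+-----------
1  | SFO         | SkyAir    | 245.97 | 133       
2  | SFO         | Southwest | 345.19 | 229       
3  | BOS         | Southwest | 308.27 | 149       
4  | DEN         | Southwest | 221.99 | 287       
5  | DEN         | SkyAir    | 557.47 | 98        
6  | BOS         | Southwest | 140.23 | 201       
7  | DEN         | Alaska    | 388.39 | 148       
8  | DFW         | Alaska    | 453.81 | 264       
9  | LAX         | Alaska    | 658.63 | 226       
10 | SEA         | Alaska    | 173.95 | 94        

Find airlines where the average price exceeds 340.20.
SELECT airline, AVG(price)
FROM flights
GROUP BY airline
HAVING AVG(price) > 340.20

Result:
  Alaska: avg=418.70
  SkyAir: avg=401.72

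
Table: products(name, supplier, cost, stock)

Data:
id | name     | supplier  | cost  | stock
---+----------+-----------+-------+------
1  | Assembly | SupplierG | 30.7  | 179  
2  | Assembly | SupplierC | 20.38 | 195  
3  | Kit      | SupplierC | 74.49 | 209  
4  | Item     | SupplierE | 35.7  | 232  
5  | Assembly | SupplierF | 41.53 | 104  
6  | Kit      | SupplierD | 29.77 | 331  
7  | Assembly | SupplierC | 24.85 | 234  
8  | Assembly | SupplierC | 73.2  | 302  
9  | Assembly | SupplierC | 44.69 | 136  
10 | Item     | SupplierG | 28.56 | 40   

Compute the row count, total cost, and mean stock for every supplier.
SELECT supplier,
       COUNT(*) as cnt,
       SUM(cost) as total_cost,
       AVG(stock) as avg_stock
FROM products
GROUP BY supplier

Result:
  SupplierC: 5 records, 237.61 total cost, 215.20 avg stock
  SupplierD: 1 records, 29.77 total cost, 331.00 avg stock
  SupplierE: 1 records, 35.70 total cost, 232.00 avg stock
  SupplierF: 1 records, 41.53 total cost, 104.00 avg stock
  SupplierG: 2 records, 59.26 total cost, 109.50 avg stock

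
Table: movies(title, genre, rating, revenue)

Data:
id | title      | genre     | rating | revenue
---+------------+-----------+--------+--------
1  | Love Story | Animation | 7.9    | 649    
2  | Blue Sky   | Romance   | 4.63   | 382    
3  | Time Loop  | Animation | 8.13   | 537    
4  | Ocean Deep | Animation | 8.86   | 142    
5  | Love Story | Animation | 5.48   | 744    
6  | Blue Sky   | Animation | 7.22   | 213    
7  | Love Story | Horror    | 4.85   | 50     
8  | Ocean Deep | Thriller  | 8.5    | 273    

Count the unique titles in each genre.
SELECT genre, COUNT(DISTINCT title)
FROM movies
GROUP BY genre

Result:
  Animation: 4 distinct
  Horror: 1 distinct
  Romance: 1 distinct
  Thriller: 1 distinct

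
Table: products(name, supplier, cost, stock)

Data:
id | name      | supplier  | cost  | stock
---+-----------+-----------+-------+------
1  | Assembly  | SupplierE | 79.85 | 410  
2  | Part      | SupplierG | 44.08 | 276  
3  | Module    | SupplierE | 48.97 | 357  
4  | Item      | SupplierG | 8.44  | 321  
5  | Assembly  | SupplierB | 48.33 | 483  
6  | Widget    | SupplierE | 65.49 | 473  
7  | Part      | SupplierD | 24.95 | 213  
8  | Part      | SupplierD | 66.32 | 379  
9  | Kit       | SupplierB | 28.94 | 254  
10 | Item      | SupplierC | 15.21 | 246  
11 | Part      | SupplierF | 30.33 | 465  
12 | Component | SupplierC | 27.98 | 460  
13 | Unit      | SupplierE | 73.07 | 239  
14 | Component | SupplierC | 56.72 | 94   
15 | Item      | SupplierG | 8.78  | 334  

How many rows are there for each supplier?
SELECT supplier, COUNT(*) as count
FROM products
GROUP BY supplier

Result:
  SupplierB: 2
  SupplierC: 3
  SupplierD: 2
  SupplierE: 4
  SupplierF: 1
  SupplierG: 3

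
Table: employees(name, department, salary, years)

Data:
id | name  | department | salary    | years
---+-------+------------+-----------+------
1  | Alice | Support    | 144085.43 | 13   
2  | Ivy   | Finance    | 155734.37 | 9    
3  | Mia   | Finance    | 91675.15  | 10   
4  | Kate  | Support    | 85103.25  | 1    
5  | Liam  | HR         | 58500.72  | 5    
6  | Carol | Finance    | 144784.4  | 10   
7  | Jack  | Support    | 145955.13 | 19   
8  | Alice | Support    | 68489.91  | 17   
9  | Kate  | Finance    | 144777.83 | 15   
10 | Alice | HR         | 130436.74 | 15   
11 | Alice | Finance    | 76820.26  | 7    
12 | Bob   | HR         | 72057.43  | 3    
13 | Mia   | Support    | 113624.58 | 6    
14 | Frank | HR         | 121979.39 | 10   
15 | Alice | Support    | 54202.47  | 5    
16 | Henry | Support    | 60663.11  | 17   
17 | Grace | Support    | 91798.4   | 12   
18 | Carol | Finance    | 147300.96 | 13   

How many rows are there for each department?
SELECT department, COUNT(*) as count
FROM employees
GROUP BY department

Result:
  Finance: 6
  HR: 4
  Support: 8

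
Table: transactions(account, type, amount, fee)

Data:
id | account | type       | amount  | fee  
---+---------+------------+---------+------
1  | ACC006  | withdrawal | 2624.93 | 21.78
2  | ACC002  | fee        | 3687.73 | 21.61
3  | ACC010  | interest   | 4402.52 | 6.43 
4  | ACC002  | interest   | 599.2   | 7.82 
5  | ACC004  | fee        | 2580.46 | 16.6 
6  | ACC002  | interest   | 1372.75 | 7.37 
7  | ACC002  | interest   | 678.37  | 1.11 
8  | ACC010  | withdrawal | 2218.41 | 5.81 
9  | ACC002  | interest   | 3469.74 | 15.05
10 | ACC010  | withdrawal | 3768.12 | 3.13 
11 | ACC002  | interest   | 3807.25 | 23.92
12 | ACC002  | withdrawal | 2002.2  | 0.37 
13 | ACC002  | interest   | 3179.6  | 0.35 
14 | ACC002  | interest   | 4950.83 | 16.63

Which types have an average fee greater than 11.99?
SELECT type, AVG(fee)
FROM transactions
GROUP BY type
HAVING AVG(fee) > 11.99

Result:
  fee: avg=19.11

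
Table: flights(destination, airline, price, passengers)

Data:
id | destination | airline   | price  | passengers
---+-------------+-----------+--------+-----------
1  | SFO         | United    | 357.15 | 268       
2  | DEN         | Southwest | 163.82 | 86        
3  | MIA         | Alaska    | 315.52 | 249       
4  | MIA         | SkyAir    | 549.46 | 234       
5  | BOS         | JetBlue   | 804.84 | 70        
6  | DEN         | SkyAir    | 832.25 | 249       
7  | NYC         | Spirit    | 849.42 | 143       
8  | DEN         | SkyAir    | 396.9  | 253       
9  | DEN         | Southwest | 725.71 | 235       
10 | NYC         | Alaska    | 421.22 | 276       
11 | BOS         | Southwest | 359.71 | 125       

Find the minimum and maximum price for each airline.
SELECT airline, MIN(price), MAX(price)
FROM flights
GROUP BY airline

Result:
  Alaska: min=315.52, max=421.22
  JetBlue: min=804.84, max=804.84
  SkyAir: min=396.90, max=832.25
  Southwest: min=163.82, max=725.71
  Spirit: min=849.42, max=849.42
  United: min=357.15, max=357.15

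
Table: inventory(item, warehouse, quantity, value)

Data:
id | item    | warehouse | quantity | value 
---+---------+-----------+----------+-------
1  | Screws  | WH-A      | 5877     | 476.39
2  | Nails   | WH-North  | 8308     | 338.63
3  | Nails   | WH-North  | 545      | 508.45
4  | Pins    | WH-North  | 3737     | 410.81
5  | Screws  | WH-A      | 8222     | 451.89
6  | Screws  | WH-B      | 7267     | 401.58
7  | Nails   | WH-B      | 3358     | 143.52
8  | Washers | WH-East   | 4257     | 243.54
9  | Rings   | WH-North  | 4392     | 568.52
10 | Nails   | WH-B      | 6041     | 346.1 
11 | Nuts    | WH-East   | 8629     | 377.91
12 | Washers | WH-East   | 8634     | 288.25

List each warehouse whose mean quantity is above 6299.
SELECT warehouse, AVG(quantity)
FROM inventory
GROUP BY warehouse
HAVING AVG(quantity) > 6299

Result:
  WH-A: avg=7049.50
  WH-East: avg=7173.33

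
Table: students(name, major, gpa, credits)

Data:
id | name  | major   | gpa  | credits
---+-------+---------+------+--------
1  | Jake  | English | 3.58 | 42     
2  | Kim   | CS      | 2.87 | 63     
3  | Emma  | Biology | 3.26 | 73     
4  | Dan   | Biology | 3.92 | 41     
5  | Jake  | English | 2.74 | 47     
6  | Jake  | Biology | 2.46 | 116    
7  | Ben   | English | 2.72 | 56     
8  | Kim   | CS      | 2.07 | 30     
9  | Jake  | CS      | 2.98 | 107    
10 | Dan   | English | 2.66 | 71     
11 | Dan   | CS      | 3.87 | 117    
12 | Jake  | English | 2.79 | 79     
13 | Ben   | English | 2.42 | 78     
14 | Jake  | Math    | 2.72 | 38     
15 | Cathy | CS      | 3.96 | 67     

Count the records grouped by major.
SELECT major, COUNT(*) as count
FROM students
GROUP BY major

Result:
  Biology: 3
  CS: 5
  English: 6
  Math: 1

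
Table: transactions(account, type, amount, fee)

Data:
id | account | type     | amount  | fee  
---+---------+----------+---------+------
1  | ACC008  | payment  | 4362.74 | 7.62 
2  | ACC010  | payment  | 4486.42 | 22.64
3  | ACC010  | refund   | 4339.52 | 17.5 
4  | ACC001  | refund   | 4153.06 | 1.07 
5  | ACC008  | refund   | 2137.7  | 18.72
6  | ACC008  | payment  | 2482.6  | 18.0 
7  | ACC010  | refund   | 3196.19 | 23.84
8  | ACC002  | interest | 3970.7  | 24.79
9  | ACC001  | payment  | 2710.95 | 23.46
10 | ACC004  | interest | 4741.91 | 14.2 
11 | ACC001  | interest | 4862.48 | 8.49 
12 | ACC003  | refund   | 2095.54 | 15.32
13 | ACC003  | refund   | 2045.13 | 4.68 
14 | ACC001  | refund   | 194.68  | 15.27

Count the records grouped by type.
SELECT type, COUNT(*) as count
FROM transactions
GROUP BY type

Result:
  interest: 3
  payment: 4
  refund: 7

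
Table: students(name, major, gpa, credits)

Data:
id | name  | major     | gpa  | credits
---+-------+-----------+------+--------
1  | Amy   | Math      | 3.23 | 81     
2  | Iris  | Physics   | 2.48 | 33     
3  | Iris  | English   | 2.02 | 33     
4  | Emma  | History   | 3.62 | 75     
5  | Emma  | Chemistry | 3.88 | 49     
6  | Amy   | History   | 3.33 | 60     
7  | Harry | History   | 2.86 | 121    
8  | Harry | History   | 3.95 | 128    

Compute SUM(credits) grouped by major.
SELECT major, SUM(credits) as result
FROM students
GROUP BY major

Result:
  Chemistry: 49
  English: 33
  History: 384
  Math: 81
  Physics: 33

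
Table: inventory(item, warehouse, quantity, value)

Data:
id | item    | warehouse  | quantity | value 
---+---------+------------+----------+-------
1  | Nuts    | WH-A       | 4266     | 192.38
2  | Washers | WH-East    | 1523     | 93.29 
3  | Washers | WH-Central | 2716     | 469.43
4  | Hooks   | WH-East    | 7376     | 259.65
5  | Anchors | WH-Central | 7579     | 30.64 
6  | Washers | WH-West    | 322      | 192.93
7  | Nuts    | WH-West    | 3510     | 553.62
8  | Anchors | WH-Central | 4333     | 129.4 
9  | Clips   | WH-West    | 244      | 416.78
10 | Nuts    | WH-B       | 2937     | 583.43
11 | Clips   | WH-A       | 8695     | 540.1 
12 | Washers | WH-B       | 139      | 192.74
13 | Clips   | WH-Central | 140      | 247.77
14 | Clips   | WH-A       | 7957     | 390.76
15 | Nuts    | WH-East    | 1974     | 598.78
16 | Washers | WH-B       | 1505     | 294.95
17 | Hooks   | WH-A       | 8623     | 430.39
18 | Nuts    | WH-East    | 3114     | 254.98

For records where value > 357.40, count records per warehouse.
SELECT warehouse, COUNT(*)
FROM inventory
WHERE value > 357.40
GROUP BY warehouse

Note: WHERE filters rows before grouping.

Result:
  WH-A: 3
  WH-B: 1
  WH-Central: 1
  WH-East: 1
  WH-West: 2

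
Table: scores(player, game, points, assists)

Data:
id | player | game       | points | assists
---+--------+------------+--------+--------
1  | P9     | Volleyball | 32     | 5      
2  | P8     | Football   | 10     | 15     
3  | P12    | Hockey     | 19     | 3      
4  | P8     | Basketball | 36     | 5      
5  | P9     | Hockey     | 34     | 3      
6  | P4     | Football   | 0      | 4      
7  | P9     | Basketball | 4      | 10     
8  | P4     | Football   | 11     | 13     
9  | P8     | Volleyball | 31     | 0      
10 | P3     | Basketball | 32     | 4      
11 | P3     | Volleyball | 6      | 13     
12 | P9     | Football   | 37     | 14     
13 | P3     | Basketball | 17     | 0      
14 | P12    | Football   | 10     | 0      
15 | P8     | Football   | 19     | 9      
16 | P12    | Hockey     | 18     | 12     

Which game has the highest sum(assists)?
SELECT game, SUM(assists) as val
FROM scores
GROUP BY game
ORDER BY val DESC
LIMIT 1

Result: Football with sum(assists) = 55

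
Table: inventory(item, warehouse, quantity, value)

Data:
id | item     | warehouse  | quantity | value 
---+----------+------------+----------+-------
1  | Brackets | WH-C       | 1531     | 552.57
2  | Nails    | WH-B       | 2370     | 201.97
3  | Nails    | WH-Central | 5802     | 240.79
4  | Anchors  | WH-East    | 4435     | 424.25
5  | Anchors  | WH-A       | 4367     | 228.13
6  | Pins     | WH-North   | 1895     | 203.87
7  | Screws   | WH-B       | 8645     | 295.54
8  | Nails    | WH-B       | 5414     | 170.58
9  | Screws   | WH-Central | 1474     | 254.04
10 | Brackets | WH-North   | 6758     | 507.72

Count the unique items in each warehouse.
SELECT warehouse, COUNT(DISTINCT item)
FROM inventory
GROUP BY warehouse

Result:
  WH-A: 1 distinct
  WH-B: 2 distinct
  WH-C: 1 distinct
  WH-Central: 2 distinct
  WH-East: 1 distinct
  WH-North: 2 distinct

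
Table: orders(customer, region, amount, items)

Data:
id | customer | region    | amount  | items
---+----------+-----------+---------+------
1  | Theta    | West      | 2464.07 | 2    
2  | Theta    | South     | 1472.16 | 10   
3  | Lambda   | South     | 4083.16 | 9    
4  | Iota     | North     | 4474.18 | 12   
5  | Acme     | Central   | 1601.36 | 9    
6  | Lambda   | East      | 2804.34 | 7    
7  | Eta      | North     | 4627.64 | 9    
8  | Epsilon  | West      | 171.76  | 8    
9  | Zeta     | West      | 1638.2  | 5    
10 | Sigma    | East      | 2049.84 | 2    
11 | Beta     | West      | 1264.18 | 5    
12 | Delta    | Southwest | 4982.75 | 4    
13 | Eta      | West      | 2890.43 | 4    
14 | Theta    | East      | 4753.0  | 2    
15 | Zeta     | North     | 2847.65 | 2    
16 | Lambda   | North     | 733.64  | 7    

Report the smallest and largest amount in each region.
SELECT region, MIN(amount), MAX(amount)
FROM orders
GROUP BY region

Result:
  Central: min=1601.36, max=1601.36
  East: min=2049.84, max=4753.00
  North: min=733.64, max=4627.64
  South: min=1472.16, max=4083.16
  Southwest: min=4982.75, max=4982.75
  West: min=171.76, max=2890.43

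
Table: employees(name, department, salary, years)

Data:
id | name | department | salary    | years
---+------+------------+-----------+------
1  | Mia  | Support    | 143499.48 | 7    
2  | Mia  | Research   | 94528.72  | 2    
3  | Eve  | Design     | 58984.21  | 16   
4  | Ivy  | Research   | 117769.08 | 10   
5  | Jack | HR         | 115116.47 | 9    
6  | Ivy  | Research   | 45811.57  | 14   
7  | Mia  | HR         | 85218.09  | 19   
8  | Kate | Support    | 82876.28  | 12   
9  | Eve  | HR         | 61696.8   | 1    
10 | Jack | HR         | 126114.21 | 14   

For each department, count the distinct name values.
SELECT department, COUNT(DISTINCT name)
FROM employees
GROUP BY department

Result:
  Design: 1 distinct
  HR: 3 distinct
  Research: 2 distinct
  Support: 2 distinct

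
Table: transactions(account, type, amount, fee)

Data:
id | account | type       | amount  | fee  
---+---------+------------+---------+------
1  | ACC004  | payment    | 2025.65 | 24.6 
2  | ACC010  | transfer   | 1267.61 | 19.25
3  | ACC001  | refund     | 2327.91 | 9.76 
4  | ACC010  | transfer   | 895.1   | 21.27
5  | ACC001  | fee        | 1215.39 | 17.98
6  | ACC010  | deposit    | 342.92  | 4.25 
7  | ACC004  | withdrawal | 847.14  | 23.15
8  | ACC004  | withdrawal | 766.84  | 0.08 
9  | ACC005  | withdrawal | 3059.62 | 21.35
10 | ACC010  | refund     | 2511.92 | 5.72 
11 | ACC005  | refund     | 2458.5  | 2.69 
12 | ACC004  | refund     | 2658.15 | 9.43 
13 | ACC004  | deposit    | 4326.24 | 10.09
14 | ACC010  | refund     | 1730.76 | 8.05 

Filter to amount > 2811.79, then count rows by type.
SELECT type, COUNT(*)
FROM transactions
WHERE amount > 2811.79
GROUP BY type

Note: WHERE filters rows before grouping.

Result:
  deposit: 1
  withdrawal: 1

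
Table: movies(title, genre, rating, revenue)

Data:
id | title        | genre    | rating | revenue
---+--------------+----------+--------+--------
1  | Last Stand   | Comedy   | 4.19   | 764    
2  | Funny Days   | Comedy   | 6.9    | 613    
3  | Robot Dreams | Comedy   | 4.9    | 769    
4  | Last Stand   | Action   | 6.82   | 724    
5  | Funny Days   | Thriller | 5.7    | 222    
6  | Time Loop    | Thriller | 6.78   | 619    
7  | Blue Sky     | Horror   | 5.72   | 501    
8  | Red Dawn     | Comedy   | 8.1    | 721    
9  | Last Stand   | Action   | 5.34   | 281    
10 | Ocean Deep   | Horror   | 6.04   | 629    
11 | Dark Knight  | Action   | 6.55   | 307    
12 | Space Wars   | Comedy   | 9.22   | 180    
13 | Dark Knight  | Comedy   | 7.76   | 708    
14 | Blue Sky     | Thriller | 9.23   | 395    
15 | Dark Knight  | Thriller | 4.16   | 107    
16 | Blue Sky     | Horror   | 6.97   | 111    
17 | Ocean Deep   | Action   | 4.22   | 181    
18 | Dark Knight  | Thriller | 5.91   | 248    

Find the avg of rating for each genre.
SELECT genre, AVG(rating) as result
FROM movies
GROUP BY genre

Result:
  Action: 5.73
  Comedy: 6.85
  Horror: 6.24
  Thriller: 6.36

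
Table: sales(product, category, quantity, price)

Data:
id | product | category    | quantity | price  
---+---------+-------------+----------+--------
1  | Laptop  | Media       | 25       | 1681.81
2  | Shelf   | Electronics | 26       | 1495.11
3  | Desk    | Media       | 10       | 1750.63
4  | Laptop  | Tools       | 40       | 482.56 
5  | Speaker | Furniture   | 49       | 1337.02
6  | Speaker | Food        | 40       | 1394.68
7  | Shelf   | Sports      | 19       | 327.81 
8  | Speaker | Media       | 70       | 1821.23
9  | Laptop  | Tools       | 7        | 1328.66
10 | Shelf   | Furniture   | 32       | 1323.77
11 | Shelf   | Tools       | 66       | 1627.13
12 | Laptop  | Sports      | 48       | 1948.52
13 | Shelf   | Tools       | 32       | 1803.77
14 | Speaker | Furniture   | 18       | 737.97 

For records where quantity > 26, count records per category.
SELECT category, COUNT(*)
FROM sales
WHERE quantity > 26
GROUP BY category

Note: WHERE filters rows before grouping.

Result:
  Food: 1
  Furniture: 2
  Media: 1
  Sports: 1
  Tools: 3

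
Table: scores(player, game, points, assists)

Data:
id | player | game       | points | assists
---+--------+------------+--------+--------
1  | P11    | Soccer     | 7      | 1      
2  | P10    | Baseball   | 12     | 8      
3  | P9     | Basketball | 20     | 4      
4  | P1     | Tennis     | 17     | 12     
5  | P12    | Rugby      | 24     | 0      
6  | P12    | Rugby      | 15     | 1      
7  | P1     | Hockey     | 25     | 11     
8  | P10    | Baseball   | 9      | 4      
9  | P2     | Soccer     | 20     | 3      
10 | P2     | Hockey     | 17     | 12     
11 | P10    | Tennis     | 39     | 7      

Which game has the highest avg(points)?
SELECT game, AVG(points) as val
FROM scores
GROUP BY game
ORDER BY val DESC
LIMIT 1

Result: Tennis with avg(points) = 28.00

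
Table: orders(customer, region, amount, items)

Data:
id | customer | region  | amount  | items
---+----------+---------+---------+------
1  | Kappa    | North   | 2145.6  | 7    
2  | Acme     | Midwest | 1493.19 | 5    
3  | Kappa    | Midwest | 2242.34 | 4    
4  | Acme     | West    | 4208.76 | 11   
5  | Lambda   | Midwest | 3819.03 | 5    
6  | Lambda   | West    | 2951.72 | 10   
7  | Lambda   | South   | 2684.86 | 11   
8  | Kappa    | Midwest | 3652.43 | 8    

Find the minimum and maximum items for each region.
SELECT region, MIN(items), MAX(items)
FROM orders
GROUP BY region

Result:
  Midwest: min=4, max=8
  North: min=7, max=7
  South: min=11, max=11
  West: min=10, max=11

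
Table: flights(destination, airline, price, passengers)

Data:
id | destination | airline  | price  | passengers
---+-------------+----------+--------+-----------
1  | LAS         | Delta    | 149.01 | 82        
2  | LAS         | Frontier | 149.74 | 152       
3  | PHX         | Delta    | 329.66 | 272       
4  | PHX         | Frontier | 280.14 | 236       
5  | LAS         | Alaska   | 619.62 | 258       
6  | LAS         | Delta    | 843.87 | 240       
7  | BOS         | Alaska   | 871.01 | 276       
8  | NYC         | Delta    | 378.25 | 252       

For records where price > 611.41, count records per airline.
SELECT airline, COUNT(*)
FROM flights
WHERE price > 611.41
GROUP BY airline

Note: WHERE filters rows before grouping.

Result:
  Alaska: 2
  Delta: 1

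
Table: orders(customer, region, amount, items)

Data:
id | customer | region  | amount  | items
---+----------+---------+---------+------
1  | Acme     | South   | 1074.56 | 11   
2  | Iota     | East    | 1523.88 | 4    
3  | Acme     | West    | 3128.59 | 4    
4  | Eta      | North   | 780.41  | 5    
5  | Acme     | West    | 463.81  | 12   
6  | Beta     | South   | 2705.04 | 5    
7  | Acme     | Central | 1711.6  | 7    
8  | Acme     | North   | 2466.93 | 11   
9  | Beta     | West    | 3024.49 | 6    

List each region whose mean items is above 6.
SELECT region, AVG(items)
FROM orders
GROUP BY region
HAVING AVG(items) > 6

Result:
  Central: avg=7.00
  North: avg=8.00
  South: avg=8.00
  West: avg=7.33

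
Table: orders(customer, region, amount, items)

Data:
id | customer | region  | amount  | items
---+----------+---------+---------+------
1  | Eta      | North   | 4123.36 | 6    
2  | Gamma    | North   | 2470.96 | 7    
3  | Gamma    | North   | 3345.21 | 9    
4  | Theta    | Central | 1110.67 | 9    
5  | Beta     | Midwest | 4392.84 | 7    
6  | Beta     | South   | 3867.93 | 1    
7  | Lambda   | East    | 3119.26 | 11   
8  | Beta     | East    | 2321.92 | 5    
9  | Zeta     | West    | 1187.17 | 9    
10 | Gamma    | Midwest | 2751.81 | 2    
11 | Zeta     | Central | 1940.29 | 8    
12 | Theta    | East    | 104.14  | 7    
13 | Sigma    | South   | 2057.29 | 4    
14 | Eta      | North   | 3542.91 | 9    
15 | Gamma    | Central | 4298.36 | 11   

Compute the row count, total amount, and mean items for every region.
SELECT region,
       COUNT(*) as cnt,
       SUM(amount) as total_amount,
       AVG(items) as avg_items
FROM orders
GROUP BY region

Result:
  Central: 3 records, 7349.32 total amount, 9.33 avg items
  East: 3 records, 5545.32 total amount, 7.67 avg items
  Midwest: 2 records, 7144.65 total amount, 4.50 avg items
  North: 4 records, 13482.44 total amount, 7.75 avg items
  South: 2 records, 5925.22 total amount, 2.50 avg items
  West: 1 records, 1187.17 total amount, 9.00 avg items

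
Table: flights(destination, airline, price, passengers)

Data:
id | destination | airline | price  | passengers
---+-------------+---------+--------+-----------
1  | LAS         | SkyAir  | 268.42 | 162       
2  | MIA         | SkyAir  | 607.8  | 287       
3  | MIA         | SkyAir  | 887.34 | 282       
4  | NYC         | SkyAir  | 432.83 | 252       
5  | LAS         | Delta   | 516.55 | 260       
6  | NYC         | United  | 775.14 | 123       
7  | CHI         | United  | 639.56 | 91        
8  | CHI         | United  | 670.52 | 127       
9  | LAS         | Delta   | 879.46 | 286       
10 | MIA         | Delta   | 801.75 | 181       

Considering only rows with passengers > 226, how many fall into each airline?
SELECT airline, COUNT(*)
FROM flights
WHERE passengers > 226
GROUP BY airline

Note: WHERE filters rows before grouping.

Result:
  Delta: 2
  SkyAir: 3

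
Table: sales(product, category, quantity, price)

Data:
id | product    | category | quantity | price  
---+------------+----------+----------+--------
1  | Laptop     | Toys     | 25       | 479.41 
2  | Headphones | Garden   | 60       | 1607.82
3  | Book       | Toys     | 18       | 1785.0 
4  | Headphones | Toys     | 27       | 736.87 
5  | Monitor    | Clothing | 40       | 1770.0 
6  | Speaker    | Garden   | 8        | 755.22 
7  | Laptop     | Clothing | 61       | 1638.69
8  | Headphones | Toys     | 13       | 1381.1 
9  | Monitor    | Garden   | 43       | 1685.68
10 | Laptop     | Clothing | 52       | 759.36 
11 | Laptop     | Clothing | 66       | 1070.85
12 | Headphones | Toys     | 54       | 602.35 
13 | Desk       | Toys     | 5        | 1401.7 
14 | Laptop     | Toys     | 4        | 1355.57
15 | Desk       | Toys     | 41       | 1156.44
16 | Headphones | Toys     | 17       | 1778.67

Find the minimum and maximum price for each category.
SELECT category, MIN(price), MAX(price)
FROM sales
GROUP BY category

Result:
  Clothing: min=759.36, max=1770.00
  Garden: min=755.22, max=1685.68
  Toys: min=479.41, max=1785.00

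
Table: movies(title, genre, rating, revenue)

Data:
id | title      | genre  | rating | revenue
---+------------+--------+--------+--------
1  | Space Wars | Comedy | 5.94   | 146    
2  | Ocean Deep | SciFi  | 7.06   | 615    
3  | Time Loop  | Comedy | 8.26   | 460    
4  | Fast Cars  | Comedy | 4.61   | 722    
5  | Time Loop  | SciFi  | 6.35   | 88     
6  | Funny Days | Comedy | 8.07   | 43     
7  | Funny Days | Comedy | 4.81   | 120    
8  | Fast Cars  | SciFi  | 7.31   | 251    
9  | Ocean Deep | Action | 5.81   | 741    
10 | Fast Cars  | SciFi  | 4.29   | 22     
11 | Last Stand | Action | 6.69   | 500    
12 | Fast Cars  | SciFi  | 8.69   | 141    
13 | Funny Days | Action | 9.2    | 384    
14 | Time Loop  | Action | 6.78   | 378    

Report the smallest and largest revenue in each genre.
SELECT genre, MIN(revenue), MAX(revenue)
FROM movies
GROUP BY genre

Result:
  Action: min=378, max=741
  Comedy: min=43, max=722
  SciFi: min=22, max=615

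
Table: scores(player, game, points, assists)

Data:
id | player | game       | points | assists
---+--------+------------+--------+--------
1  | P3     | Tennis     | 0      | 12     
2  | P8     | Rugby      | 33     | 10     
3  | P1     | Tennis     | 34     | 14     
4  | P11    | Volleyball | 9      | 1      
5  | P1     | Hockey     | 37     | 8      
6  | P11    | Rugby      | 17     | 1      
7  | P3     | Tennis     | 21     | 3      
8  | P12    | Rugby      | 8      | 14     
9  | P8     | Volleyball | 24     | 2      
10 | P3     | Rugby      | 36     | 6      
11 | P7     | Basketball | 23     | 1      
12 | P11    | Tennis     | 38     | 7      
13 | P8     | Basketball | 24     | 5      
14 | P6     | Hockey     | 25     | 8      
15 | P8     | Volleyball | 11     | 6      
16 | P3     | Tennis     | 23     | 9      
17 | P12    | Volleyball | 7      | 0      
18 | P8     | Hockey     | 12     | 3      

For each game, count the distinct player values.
SELECT game, COUNT(DISTINCT player)
FROM scores
GROUP BY game

Result:
  Basketball: 2 distinct
  Hockey: 3 distinct
  Rugby: 4 distinct
  Tennis: 3 distinct
  Volleyball: 3 distinct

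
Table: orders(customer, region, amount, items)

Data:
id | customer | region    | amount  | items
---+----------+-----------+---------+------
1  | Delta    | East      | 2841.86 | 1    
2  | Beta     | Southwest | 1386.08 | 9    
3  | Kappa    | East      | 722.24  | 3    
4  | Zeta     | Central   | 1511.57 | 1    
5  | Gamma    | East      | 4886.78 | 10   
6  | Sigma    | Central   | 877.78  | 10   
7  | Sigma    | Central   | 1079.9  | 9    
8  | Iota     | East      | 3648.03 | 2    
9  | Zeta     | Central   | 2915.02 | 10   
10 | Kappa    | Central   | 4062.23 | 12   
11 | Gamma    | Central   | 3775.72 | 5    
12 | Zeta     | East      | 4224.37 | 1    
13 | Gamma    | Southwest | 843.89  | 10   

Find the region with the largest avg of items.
SELECT region, AVG(items) as val
FROM orders
GROUP BY region
ORDER BY val DESC
LIMIT 1

Result: Southwest with avg(items) = 9.50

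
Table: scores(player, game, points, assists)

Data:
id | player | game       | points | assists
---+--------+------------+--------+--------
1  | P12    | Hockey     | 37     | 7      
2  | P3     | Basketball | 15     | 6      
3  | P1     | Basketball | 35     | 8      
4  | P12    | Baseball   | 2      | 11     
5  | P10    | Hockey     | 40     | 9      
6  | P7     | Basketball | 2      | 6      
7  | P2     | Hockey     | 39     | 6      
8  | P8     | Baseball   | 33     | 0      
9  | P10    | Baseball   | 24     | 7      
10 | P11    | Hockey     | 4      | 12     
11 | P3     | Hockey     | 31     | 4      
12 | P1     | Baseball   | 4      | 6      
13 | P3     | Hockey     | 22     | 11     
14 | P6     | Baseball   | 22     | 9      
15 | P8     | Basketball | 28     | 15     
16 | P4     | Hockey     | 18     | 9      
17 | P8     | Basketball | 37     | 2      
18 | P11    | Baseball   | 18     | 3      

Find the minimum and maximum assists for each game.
SELECT game, MIN(assists), MAX(assists)
FROM scores
GROUP BY game

Result:
  Baseball: min=0, max=11
  Basketball: min=2, max=15
  Hockey: min=4, max=12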